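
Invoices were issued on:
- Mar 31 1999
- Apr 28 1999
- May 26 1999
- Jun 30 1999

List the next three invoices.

Jul 28 1999, Aug 25 1999, Sep 29 1999

Every date is a Wednesday; gaps 28, 28, 35 days.
Each is the last Wednesday of its month (at least one falls on the 29th or later, ruling out '4th Wednesday').
Last Wednesday of July 1999: Jul 28 1999.
August 1999 ends with Wednesday Aug 25 1999.
Last Wednesday of September 1999: Sep 29 1999.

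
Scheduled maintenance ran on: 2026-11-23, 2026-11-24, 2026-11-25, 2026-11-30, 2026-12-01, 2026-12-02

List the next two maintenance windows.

Gaps: 1, 1, 5, 1, 1 days — not constant, but cyclic with period 3.
The events fall on every Monday, Tuesday and Wednesday.
Next Monday: 2026-12-07.
The following Tuesday is 2026-12-08.

2026-12-07, 2026-12-08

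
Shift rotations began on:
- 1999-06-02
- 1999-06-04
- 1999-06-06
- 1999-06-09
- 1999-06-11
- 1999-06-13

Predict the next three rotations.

Gaps: 2, 2, 3, 2, 2 days — not constant, but cyclic with period 3.
The events fall on every Wednesday, Friday and Sunday.
Next Wednesday: 1999-06-16.
Next Friday: 1999-06-18.
The following Sunday is 1999-06-20.

1999-06-16, 1999-06-18, 1999-06-20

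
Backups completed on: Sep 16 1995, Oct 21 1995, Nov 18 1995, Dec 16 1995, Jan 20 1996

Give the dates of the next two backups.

Feb 17 1996, Mar 16 1996

These are Saturdays at 28- or 35-day spacing (35, 28, 28, 35).
The pattern: 3rd Saturday of the month.
February 1996 — 3rd Saturday is Feb 17 1996.
3rd Saturday of March 1996: Mar 16 1996.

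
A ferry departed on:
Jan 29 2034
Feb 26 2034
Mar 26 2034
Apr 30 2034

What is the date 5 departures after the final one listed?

Sep 24 2034

All Sundays; the gaps (28, 28, 35) vary with month length.
This is the last Sunday of each month.
May 2034 ends with Sunday May 28 2034.
Last Sunday of June 2034: Jun 25 2034.
July 2034 ends with Sunday Jul 30 2034.
August 2034 ends with Sunday Aug 27 2034.
September 2034 ends with Sunday Sep 24 2034.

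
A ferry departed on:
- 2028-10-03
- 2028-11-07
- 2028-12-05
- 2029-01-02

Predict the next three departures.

2029-02-06, 2029-03-06, 2029-04-03

These are Tuesdays at 28- or 35-day spacing (35, 28, 28).
The pattern: 1st Tuesday of the month.
February 2029 — 1st Tuesday is 2029-02-06.
March 2029 — 1st Tuesday is 2029-03-06.
April 2029 — 1st Tuesday is 2029-04-03.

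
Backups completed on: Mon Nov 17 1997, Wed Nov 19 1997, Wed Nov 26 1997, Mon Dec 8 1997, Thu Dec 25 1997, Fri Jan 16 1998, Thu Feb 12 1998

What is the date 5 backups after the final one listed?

Thu Sep 10 1998

Intervals are 2, 7, 12, 17, 22, 27 days — an arithmetic progression with common difference 5.
Next gap: 32 days. Thu Feb 12 1998 + 32 days = Mon Mar 16 1998.
Next gap: 37 days. Mon Mar 16 1998 + 37 days = Wed Apr 22 1998.
Next gap: 42 days. Wed Apr 22 1998 + 42 days = Wed Jun 3 1998.
Next gap: 47 days. Wed Jun 3 1998 + 47 days = Mon Jul 20 1998.
Next gap: 52 days. Mon Jul 20 1998 + 52 days = Thu Sep 10 1998.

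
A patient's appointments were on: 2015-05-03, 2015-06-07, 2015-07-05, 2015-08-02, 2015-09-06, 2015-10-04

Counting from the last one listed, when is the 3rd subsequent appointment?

Gaps: 35, 28, 28, 35, 28 days — a mix of 28 and 35. Every date is a Sunday.
Each is the 1st Sunday of its month.
November 2015 — 1st Sunday is 2015-11-01.
December 2015 — 1st Sunday is 2015-12-06.
January 2016 — 1st Sunday is 2016-01-03.

2016-01-03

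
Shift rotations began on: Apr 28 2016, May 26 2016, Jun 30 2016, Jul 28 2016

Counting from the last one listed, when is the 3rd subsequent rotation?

All Thursdays; the gaps (28, 35, 28) vary with month length.
This is the last Thursday of each month.
August 2016 ends with Thursday Aug 25 2016.
Last Thursday of September 2016: Sep 29 2016.
Last Thursday of October 2016: Oct 27 2016.

Oct 27 2016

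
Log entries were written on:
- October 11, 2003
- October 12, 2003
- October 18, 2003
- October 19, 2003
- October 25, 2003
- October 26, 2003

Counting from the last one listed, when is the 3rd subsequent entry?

November 8, 2003

Every event lands on a Saturday or Sunday (gaps cycle 1, 6, 1, 6, 1).
So the schedule is: every Saturday and Sunday.
The following Saturday is November 1, 2003.
Next Sunday: November 2, 2003.
The following Saturday is November 8, 2003.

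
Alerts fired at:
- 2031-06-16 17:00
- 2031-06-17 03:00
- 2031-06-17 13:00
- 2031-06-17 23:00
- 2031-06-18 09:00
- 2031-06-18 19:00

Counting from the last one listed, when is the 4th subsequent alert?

Spacing: 10, 10, 10, 10, 10 h — constant 10 h.
2031-06-18 19:00 + 10 h = 2031-06-19 05:00.
2031-06-19 05:00 + 10 h = 2031-06-19 15:00.
2031-06-19 15:00 + 10 h = 2031-06-20 01:00.
2031-06-20 01:00 + 10 h = 2031-06-20 11:00.

2031-06-20 11:00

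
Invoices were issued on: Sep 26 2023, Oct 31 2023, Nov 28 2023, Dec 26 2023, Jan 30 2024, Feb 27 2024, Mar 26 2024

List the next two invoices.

Apr 30 2024, May 28 2024

Every date is a Tuesday; gaps 35, 28, 28, 35, 28, 28 days.
Each is the last Tuesday of its month (at least one falls on the 29th or later, ruling out '4th Tuesday').
April 2024 ends with Tuesday Apr 30 2024.
Last Tuesday of May 2024: May 28 2024.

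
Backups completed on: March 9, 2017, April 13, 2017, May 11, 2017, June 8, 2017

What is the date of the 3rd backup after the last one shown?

September 14, 2017

All dates are Thursdays, 35, 28, 28 days apart.
Specifically, the 2nd Thursday of each month.
2nd Thursday of July 2017: July 13, 2017.
August 2017 — 2nd Thursday is August 10, 2017.
2nd Thursday of September 2017: September 14, 2017.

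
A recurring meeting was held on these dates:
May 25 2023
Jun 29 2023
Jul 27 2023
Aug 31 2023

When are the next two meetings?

Sep 28 2023, Oct 26 2023

These are Thursdays with 35, 28, 35-day gaps.
Each is the final Thursday of its month — Jun 29 2023 is past the 28th, so '4th Thursday' doesn't fit.
September 2023 ends with Thursday Sep 28 2023.
October 2023 ends with Thursday Oct 26 2023.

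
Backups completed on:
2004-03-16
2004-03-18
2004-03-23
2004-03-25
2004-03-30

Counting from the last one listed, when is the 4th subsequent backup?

Gaps: 2, 5, 2, 5 days — not constant, but cyclic with period 2.
The events fall on every Tuesday and Thursday.
Next Thursday: 2004-04-01.
The following Tuesday is 2004-04-06.
The following Thursday is 2004-04-08.
The following Tuesday is 2004-04-13.

2004-04-13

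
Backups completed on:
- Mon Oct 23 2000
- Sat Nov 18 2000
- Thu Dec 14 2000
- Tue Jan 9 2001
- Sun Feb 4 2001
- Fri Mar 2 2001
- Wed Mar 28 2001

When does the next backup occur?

Gaps between consecutive events: 26, 26, 26, 26, 26, 26 days — a constant 26-day interval.
Wed Mar 28 2001 + 26 days = Mon Apr 23 2001.

Mon Apr 23 2001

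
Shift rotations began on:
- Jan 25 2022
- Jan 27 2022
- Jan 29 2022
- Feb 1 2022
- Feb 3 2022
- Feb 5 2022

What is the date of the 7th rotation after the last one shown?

Feb 22 2022

Every event lands on a Tuesday or Thursday or Saturday (gaps cycle 2, 2, 3, 2, 2).
So the schedule is: every Tuesday, Thursday and Saturday.
The following Tuesday is Feb 8 2022.
The following Thursday is Feb 10 2022.
Next Saturday: Feb 12 2022.
The following Tuesday is Feb 15 2022.
Next Thursday: Feb 17 2022.
The following Saturday is Feb 19 2022.
The following Tuesday is Feb 22 2022.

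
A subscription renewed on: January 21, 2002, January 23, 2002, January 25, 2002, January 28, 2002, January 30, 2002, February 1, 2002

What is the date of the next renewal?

February 4, 2002

Every event lands on a Monday or Wednesday or Friday (gaps cycle 2, 2, 3, 2, 2).
So the schedule is: every Monday, Wednesday and Friday.
Next Monday: February 4, 2002.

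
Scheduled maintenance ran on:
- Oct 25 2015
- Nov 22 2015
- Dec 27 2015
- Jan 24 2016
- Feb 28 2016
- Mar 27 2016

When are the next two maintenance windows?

Apr 24 2016, May 22 2016

These are Sundays at 28- or 35-day spacing (28, 35, 28, 35, 28).
The pattern: 4th Sunday of the month.
4th Sunday of April 2016: Apr 24 2016.
4th Sunday of May 2016: May 22 2016.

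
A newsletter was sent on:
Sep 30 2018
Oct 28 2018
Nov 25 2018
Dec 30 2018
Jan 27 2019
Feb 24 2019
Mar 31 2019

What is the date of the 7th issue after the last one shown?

These are Sundays with 28, 28, 35, 28, 28, 35-day gaps.
Each is the final Sunday of its month — Sep 30 2018 is past the 28th, so '4th Sunday' doesn't fit.
April 2019 ends with Sunday Apr 28 2019.
May 2019 ends with Sunday May 26 2019.
Last Sunday of June 2019: Jun 30 2019.
July 2019 ends with Sunday Jul 28 2019.
August 2019 ends with Sunday Aug 25 2019.
Last Sunday of September 2019: Sep 29 2019.
Last Sunday of October 2019: Oct 27 2019.

Oct 27 2019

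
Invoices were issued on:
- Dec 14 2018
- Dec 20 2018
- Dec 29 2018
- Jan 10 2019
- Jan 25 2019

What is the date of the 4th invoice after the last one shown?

Apr 25 2019

Intervals are 6, 9, 12, 15 days — an arithmetic progression with common difference 3.
Next gap: 18 days. Jan 25 2019 + 18 days = Feb 12 2019.
Next gap: 21 days. Feb 12 2019 + 21 days = Mar 5 2019.
Next gap: 24 days. Mar 5 2019 + 24 days = Mar 29 2019.
Next gap: 27 days. Mar 29 2019 + 27 days = Apr 25 2019.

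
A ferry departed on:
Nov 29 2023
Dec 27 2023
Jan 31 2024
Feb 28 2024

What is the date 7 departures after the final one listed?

Sep 25 2024

All Wednesdays; the gaps (28, 35, 28) vary with month length.
This is the last Wednesday of each month.
March 2024 ends with Wednesday Mar 27 2024.
April 2024 ends with Wednesday Apr 24 2024.
May 2024 ends with Wednesday May 29 2024.
June 2024 ends with Wednesday Jun 26 2024.
July 2024 ends with Wednesday Jul 31 2024.
Last Wednesday of August 2024: Aug 28 2024.
Last Wednesday of September 2024: Sep 25 2024.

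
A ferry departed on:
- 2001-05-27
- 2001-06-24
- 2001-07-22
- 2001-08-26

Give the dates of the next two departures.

2001-09-23, 2001-10-28

These are Sundays at 28- or 35-day spacing (28, 28, 35).
The pattern: 4th Sunday of the month.
September 2001 — 4th Sunday is 2001-09-23.
October 2001 — 4th Sunday is 2001-10-28.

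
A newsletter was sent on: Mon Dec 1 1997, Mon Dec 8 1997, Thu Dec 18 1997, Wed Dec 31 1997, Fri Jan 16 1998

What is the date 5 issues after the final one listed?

Intervals are 7, 10, 13, 16 days — an arithmetic progression with common difference 3.
Next gap: 19 days. Fri Jan 16 1998 + 19 days = Wed Feb 4 1998.
Next gap: 22 days. Wed Feb 4 1998 + 22 days = Thu Feb 26 1998.
Next gap: 25 days. Thu Feb 26 1998 + 25 days = Mon Mar 23 1998.
Next gap: 28 days. Mon Mar 23 1998 + 28 days = Mon Apr 20 1998.
Next gap: 31 days. Mon Apr 20 1998 + 31 days = Thu May 21 1998.

Thu May 21 1998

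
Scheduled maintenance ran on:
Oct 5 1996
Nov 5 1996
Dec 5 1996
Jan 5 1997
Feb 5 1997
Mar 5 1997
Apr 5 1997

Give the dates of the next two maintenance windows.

May 5 1997, Jun 5 1997

Gaps: 31, 30, 31, 31, 28, 31 days — not constant. Every event is on the 5th of the month.
Pattern: the 5th of each month.
Next: May 1997 → May 5 1997.
June 1997: Jun 5 1997.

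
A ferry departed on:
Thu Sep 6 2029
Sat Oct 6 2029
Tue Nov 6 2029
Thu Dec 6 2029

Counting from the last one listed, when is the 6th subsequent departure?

Gaps: 30, 31, 30 days — not constant. Every event is on the 6th of the month.
Pattern: the 6th of each month.
January 2030: Sun Jan 6 2030.
Next: February 2030 → Wed Feb 6 2030.
March 2030: Wed Mar 6 2030.
Next: April 2030 → Sat Apr 6 2030.
Next: May 2030 → Mon May 6 2030.
Next: June 2030 → Thu Jun 6 2030.

Thu Jun 6 2030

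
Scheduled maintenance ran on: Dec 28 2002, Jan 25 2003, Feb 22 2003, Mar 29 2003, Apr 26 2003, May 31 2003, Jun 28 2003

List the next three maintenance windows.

Jul 26 2003, Aug 30 2003, Sep 27 2003

All Saturdays; the gaps (28, 28, 35, 28, 35, 28) vary with month length.
This is the last Saturday of each month.
Last Saturday of July 2003: Jul 26 2003.
Last Saturday of August 2003: Aug 30 2003.
Last Saturday of September 2003: Sep 27 2003.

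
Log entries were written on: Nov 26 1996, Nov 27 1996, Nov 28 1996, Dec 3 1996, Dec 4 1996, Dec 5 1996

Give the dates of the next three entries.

The gap pattern 1, 1, 5, 1, 1 repeats every 3 events.
These are the Tuesdays, Wednesdays and Thursdays of each week.
Next Tuesday: Dec 10 1996.
Next Wednesday: Dec 11 1996.
Next Thursday: Dec 12 1996.

Dec 10 1996, Dec 11 1996, Dec 12 1996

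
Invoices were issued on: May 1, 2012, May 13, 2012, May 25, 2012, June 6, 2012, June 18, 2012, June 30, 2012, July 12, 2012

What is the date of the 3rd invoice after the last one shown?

August 17, 2012

The spacing is 12, 12, 12, 12, 12, 12 days — always 12 days.
July 12, 2012 + 12 days = July 24, 2012.
July 24, 2012 + 12 days = August 5, 2012.
August 5, 2012 + 12 days = August 17, 2012.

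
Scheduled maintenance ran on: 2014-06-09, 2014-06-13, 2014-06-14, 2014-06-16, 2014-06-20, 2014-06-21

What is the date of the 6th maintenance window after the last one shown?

The gap pattern 4, 1, 2, 4, 1 repeats every 3 events.
These are the Mondays, Fridays and Saturdays of each week.
Next Monday: 2014-06-23.
Next Friday: 2014-06-27.
The following Saturday is 2014-06-28.
Next Monday: 2014-06-30.
The following Friday is 2014-07-04.
The following Saturday is 2014-07-05.

2014-07-05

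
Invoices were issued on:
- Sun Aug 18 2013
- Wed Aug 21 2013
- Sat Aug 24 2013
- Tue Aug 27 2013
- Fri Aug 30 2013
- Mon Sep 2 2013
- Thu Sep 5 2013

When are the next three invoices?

Sun Sep 8 2013, Wed Sep 11 2013, Sat Sep 14 2013

The spacing is 3, 3, 3, 3, 3, 3 days — always 3 days.
Thu Sep 5 2013 + 3 days = Sun Sep 8 2013.
Sun Sep 8 2013 + 3 days = Wed Sep 11 2013.
Wed Sep 11 2013 + 3 days = Sat Sep 14 2013.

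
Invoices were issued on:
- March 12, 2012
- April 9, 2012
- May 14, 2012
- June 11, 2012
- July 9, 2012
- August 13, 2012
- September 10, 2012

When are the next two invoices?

October 8, 2012; November 12, 2012

These are Mondays at 28- or 35-day spacing (28, 35, 28, 28, 35, 28).
The pattern: 2nd Monday of the month.
October 2012 — 2nd Monday is October 8, 2012.
November 2012 — 2nd Monday is November 12, 2012.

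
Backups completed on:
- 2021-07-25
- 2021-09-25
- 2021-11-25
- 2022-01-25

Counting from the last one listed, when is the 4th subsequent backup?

Each date is the 25th; the gaps (62, 61, 61) track the month lengths.
The rule is the 25th of every 2 months.
March 2022: 2022-03-25.
May 2022: 2022-05-25.
July 2022: 2022-07-25.
September 2022: 2022-09-25.

2022-09-25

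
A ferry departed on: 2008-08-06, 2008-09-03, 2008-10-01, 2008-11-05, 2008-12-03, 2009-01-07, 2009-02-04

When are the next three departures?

2009-03-04, 2009-04-01, 2009-05-06

All dates are Wednesdays, 28, 28, 35, 28, 35, 28 days apart.
Specifically, the 1st Wednesday of each month.
1st Wednesday of March 2009: 2009-03-04.
April 2009 — 1st Wednesday is 2009-04-01.
May 2009 — 1st Wednesday is 2009-05-06.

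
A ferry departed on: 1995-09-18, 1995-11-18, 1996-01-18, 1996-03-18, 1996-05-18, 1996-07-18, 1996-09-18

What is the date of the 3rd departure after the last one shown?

1997-03-18

The day-of-month is always 18 (61, 61, 60, 61, 61, 62 days between events).
So this recurs on the 18th of every 2 months.
November 1996: 1996-11-18.
January 1997: 1997-01-18.
Next: March 1997 → 1997-03-18.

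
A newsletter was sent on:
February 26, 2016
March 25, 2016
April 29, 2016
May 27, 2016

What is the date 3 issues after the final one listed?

All Fridays; the gaps (28, 35, 28) vary with month length.
This is the last Friday of each month.
Last Friday of June 2016: June 24, 2016.
July 2016 ends with Friday July 29, 2016.
Last Friday of August 2016: August 26, 2016.

August 26, 2016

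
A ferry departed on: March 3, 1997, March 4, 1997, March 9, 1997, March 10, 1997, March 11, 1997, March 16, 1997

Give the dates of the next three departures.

March 17, 1997; March 18, 1997; March 23, 1997

Every event lands on a Monday or Tuesday or Sunday (gaps cycle 1, 5, 1, 1, 5).
So the schedule is: every Monday, Tuesday and Sunday.
Next Monday: March 17, 1997.
The following Tuesday is March 18, 1997.
The following Sunday is March 23, 1997.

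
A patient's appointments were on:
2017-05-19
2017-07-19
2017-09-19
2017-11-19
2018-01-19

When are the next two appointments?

2018-03-19, 2018-05-19

Each date is the 19th; the gaps (61, 62, 61, 61) track the month lengths.
The rule is the 19th of every 2 months.
March 2018: 2018-03-19.
May 2018: 2018-05-19.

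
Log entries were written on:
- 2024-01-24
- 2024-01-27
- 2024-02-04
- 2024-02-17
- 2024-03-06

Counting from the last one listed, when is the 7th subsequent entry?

The spacing grows by 5 each time: 3, 8, 13, 18 days.
Next gap: 23 days. 2024-03-06 + 23 days = 2024-03-29.
Next gap: 28 days. 2024-03-29 + 28 days = 2024-04-26.
Next gap: 33 days. 2024-04-26 + 33 days = 2024-05-29.
Next gap: 38 days. 2024-05-29 + 38 days = 2024-07-06.
Next gap: 43 days. 2024-07-06 + 43 days = 2024-08-18.
Next gap: 48 days. 2024-08-18 + 48 days = 2024-10-05.
Next gap: 53 days. 2024-10-05 + 53 days = 2024-11-27.

2024-11-27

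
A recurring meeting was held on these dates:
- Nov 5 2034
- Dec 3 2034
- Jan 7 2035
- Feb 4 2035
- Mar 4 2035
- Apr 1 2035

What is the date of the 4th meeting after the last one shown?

Aug 5 2035

Gaps: 28, 35, 28, 28, 28 days — a mix of 28 and 35. Every date is a Sunday.
Each is the 1st Sunday of its month.
May 2035 — 1st Sunday is May 6 2035.
June 2035 — 1st Sunday is Jun 3 2035.
1st Sunday of July 2035: Jul 1 2035.
August 2035 — 1st Sunday is Aug 5 2035.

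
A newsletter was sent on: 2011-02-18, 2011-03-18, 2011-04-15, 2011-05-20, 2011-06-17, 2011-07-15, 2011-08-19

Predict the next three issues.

2011-09-16, 2011-10-21, 2011-11-18

These are Fridays at 28- or 35-day spacing (28, 28, 35, 28, 28, 35).
The pattern: 3rd Friday of the month.
3rd Friday of September 2011: 2011-09-16.
October 2011 — 3rd Friday is 2011-10-21.
3rd Friday of November 2011: 2011-11-18.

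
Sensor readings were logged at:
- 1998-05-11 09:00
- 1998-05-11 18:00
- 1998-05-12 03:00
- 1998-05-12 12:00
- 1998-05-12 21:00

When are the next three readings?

1998-05-13 06:00, 1998-05-13 15:00, 1998-05-14 00:00

Gaps: 9, 9, 9, 9 hours — each event is 9 hours after the previous one.
1998-05-12 21:00 + 9 h = 1998-05-13 06:00.
1998-05-13 06:00 + 9 h = 1998-05-13 15:00.
1998-05-13 15:00 + 9 h = 1998-05-14 00:00.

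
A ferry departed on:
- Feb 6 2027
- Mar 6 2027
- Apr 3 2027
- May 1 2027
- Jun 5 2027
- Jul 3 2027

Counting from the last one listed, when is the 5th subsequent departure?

All dates are Saturdays, 28, 28, 28, 35, 28 days apart.
Specifically, the 1st Saturday of each month.
1st Saturday of August 2027: Aug 7 2027.
1st Saturday of September 2027: Sep 4 2027.
October 2027 — 1st Saturday is Oct 2 2027.
November 2027 — 1st Saturday is Nov 6 2027.
December 2027 — 1st Saturday is Dec 4 2027.

Dec 4 2027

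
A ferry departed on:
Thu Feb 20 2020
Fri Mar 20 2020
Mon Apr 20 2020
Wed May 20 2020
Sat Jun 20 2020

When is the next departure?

Mon Jul 20 2020

Gaps: 29, 31, 30, 31 days — not constant. Every event is on the 20th of the month.
Pattern: the 20th of each month.
Next: July 2020 → Mon Jul 20 2020.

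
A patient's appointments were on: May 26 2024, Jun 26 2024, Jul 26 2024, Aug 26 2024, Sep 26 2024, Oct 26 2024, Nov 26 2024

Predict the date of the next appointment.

Gaps: 31, 30, 31, 31, 30, 31 days — not constant. Every event is on the 26th of the month.
Pattern: the 26th of each month.
Next: December 2024 → Dec 26 2024.

Dec 26 2024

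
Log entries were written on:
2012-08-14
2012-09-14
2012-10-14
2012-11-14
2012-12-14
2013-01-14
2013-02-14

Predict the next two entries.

2013-03-14, 2013-04-14

Each date is the 14th; the gaps (31, 30, 31, 30, 31, 31) track the month lengths.
The rule is the 14th of each month.
March 2013: 2013-03-14.
April 2013: 2013-04-14.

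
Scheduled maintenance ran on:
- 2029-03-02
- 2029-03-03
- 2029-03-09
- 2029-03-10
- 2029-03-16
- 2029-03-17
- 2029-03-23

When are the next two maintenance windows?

2029-03-24, 2029-03-30

Every event lands on a Friday or Saturday (gaps cycle 1, 6, 1, 6, 1, 6).
So the schedule is: every Friday and Saturday.
Next Saturday: 2029-03-24.
Next Friday: 2029-03-30.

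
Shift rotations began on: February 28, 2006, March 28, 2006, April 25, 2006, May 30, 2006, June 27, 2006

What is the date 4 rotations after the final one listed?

October 31, 2006

Every date is a Tuesday; gaps 28, 28, 35, 28 days.
Each is the last Tuesday of its month (at least one falls on the 29th or later, ruling out '4th Tuesday').
Last Tuesday of July 2006: July 25, 2006.
Last Tuesday of August 2006: August 29, 2006.
Last Tuesday of September 2006: September 26, 2006.
Last Tuesday of October 2006: October 31, 2006.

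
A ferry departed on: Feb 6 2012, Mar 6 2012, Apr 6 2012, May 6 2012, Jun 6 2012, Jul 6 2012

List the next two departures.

Aug 6 2012, Sep 6 2012

Each date is the 6th; the gaps (29, 31, 30, 31, 30) track the month lengths.
The rule is the 6th of each month.
Next: August 2012 → Aug 6 2012.
Next: September 2012 → Sep 6 2012.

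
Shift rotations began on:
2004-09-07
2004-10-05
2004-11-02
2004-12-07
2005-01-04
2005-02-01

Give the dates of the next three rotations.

All dates are Tuesdays, 28, 28, 35, 28, 28 days apart.
Specifically, the 1st Tuesday of each month.
1st Tuesday of March 2005: 2005-03-01.
1st Tuesday of April 2005: 2005-04-05.
May 2005 — 1st Tuesday is 2005-05-03.

2005-03-01, 2005-04-05, 2005-05-03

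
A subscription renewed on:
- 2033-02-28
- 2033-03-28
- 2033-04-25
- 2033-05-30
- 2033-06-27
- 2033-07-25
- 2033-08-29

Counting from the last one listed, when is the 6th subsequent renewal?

These are Mondays with 28, 28, 35, 28, 28, 35-day gaps.
Each is the final Monday of its month — 2033-05-30 is past the 28th, so '4th Monday' doesn't fit.
Last Monday of September 2033: 2033-09-26.
October 2033 ends with Monday 2033-10-31.
Last Monday of November 2033: 2033-11-28.
December 2033 ends with Monday 2033-12-26.
Last Monday of January 2034: 2034-01-30.
February 2034 ends with Monday 2034-02-27.

2034-02-27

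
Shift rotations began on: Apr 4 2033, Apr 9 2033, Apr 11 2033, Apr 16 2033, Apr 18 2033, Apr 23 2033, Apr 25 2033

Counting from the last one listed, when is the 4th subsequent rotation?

May 9 2033

Every event lands on a Monday or Saturday (gaps cycle 5, 2, 5, 2, 5, 2).
So the schedule is: every Monday and Saturday.
Next Saturday: Apr 30 2033.
The following Monday is May 2 2033.
Next Saturday: May 7 2033.
Next Monday: May 9 2033.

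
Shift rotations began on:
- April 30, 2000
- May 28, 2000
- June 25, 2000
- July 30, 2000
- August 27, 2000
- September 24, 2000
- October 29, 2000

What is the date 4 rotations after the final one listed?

These are Sundays with 28, 28, 35, 28, 28, 35-day gaps.
Each is the final Sunday of its month — April 30, 2000 is past the 28th, so '4th Sunday' doesn't fit.
Last Sunday of November 2000: November 26, 2000.
Last Sunday of December 2000: December 31, 2000.
Last Sunday of January 2001: January 28, 2001.
February 2001 ends with Sunday February 25, 2001.

February 25, 2001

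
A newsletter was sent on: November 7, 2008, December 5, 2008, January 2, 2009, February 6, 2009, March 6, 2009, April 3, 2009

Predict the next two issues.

These are Fridays at 28- or 35-day spacing (28, 28, 35, 28, 28).
The pattern: 1st Friday of the month.
1st Friday of May 2009: May 1, 2009.
1st Friday of June 2009: June 5, 2009.

May 1, 2009; June 5, 2009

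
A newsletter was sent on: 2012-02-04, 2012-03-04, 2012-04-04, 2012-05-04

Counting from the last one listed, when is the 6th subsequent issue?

The day-of-month is always 4 (29, 31, 30 days between events).
So this recurs on the 4th of each month.
Next: June 2012 → 2012-06-04.
Next: July 2012 → 2012-07-04.
Next: August 2012 → 2012-08-04.
Next: September 2012 → 2012-09-04.
October 2012: 2012-10-04.
Next: November 2012 → 2012-11-04.

2012-11-04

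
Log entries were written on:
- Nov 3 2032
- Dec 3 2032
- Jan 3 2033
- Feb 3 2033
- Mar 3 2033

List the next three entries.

Apr 3 2033, May 3 2033, Jun 3 2033

Each date is the 3rd; the gaps (30, 31, 31, 28) track the month lengths.
The rule is the 3rd of each month.
April 2033: Apr 3 2033.
Next: May 2033 → May 3 2033.
Next: June 2033 → Jun 3 2033.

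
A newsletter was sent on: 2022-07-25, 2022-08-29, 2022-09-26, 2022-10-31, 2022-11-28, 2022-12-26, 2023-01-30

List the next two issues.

Every date is a Monday; gaps 35, 28, 35, 28, 28, 35 days.
Each is the last Monday of its month (at least one falls on the 29th or later, ruling out '4th Monday').
Last Monday of February 2023: 2023-02-27.
March 2023 ends with Monday 2023-03-27.

2023-02-27, 2023-03-27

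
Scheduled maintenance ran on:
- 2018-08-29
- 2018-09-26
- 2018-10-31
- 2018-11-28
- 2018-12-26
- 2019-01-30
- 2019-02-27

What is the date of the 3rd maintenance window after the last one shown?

These are Wednesdays with 28, 35, 28, 28, 35, 28-day gaps.
Each is the final Wednesday of its month — 2018-08-29 is past the 28th, so '4th Wednesday' doesn't fit.
Last Wednesday of March 2019: 2019-03-27.
April 2019 ends with Wednesday 2019-04-24.
May 2019 ends with Wednesday 2019-05-29.

2019-05-29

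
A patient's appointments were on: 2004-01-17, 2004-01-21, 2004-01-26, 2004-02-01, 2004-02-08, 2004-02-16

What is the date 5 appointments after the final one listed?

The spacing grows by 1 each time: 4, 5, 6, 7, 8 days.
Next gap: 9 days. 2004-02-16 + 9 days = 2004-02-25.
Next gap: 10 days. 2004-02-25 + 10 days = 2004-03-06.
Next gap: 11 days. 2004-03-06 + 11 days = 2004-03-17.
Next gap: 12 days. 2004-03-17 + 12 days = 2004-03-29.
Next gap: 13 days. 2004-03-29 + 13 days = 2004-04-11.

2004-04-11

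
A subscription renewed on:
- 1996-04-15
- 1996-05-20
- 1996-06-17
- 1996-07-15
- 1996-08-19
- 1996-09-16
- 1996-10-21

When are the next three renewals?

All dates are Mondays, 35, 28, 28, 35, 28, 35 days apart.
Specifically, the 3rd Monday of each month.
3rd Monday of November 1996: 1996-11-18.
3rd Monday of December 1996: 1996-12-16.
3rd Monday of January 1997: 1997-01-20.

1996-11-18, 1996-12-16, 1997-01-20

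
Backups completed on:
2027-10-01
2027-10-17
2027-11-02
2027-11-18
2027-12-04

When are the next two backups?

2027-12-20, 2028-01-05

The spacing is 16, 16, 16, 16 days — always 16 days.
2027-12-04 + 16 days = 2027-12-20.
2027-12-20 + 16 days = 2028-01-05.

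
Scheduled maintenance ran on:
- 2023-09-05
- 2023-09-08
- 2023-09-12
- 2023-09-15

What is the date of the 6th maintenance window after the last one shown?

The gap pattern 3, 4, 3 repeats every 2 events.
These are the Tuesdays and Fridays of each week.
The following Tuesday is 2023-09-19.
Next Friday: 2023-09-22.
Next Tuesday: 2023-09-26.
Next Friday: 2023-09-29.
The following Tuesday is 2023-10-03.
The following Friday is 2023-10-06.

2023-10-06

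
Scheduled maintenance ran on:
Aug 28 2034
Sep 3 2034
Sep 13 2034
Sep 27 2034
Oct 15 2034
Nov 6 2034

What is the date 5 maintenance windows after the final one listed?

Apr 25 2035

The spacing grows by 4 each time: 6, 10, 14, 18, 22 days.
Next gap: 26 days. Nov 6 2034 + 26 days = Dec 2 2034.
Next gap: 30 days. Dec 2 2034 + 30 days = Jan 1 2035.
Next gap: 34 days. Jan 1 2035 + 34 days = Feb 4 2035.
Next gap: 38 days. Feb 4 2035 + 38 days = Mar 14 2035.
Next gap: 42 days. Mar 14 2035 + 42 days = Apr 25 2035.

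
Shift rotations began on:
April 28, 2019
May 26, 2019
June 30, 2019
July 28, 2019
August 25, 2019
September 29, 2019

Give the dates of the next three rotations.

October 27, 2019; November 24, 2019; December 29, 2019

Every date is a Sunday; gaps 28, 35, 28, 28, 35 days.
Each is the last Sunday of its month (at least one falls on the 29th or later, ruling out '4th Sunday').
October 2019 ends with Sunday October 27, 2019.
November 2019 ends with Sunday November 24, 2019.
December 2019 ends with Sunday December 29, 2019.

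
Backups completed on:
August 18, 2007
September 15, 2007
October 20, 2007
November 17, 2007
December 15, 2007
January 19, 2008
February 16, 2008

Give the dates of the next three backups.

Gaps: 28, 35, 28, 28, 35, 28 days — a mix of 28 and 35. Every date is a Saturday.
Each is the 3rd Saturday of its month.
March 2008 — 3rd Saturday is March 15, 2008.
April 2008 — 3rd Saturday is April 19, 2008.
May 2008 — 3rd Saturday is May 17, 2008.

March 15, 2008; April 19, 2008; May 17, 2008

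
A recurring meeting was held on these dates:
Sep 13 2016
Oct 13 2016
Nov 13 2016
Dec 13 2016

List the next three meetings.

Each date is the 13th; the gaps (30, 31, 30) track the month lengths.
The rule is the 13th of each month.
January 2017: Jan 13 2017.
Next: February 2017 → Feb 13 2017.
Next: March 2017 → Mar 13 2017.

Jan 13 2017, Feb 13 2017, Mar 13 2017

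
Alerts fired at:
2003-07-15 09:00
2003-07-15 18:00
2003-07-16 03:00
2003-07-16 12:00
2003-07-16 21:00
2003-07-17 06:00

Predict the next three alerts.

2003-07-17 15:00, 2003-07-18 00:00, 2003-07-18 09:00

Spacing: 9, 9, 9, 9, 9 h — constant 9 h.
2003-07-17 06:00 + 9 h = 2003-07-17 15:00.
2003-07-17 15:00 + 9 h = 2003-07-18 00:00.
2003-07-18 00:00 + 9 h = 2003-07-18 09:00.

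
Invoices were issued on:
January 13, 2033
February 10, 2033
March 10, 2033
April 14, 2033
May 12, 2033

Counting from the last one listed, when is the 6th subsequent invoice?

November 10, 2033

All dates are Thursdays, 28, 28, 35, 28 days apart.
Specifically, the 2nd Thursday of each month.
June 2033 — 2nd Thursday is June 9, 2033.
July 2033 — 2nd Thursday is July 14, 2033.
August 2033 — 2nd Thursday is August 11, 2033.
September 2033 — 2nd Thursday is September 8, 2033.
2nd Thursday of October 2033: October 13, 2033.
2nd Thursday of November 2033: November 10, 2033.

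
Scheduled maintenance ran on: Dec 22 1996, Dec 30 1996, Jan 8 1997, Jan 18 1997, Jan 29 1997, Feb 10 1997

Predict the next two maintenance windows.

Feb 23 1997, Mar 9 1997

Intervals are 8, 9, 10, 11, 12 days — an arithmetic progression with common difference 1.
Next gap: 13 days. Feb 10 1997 + 13 days = Feb 23 1997.
Next gap: 14 days. Feb 23 1997 + 14 days = Mar 9 1997.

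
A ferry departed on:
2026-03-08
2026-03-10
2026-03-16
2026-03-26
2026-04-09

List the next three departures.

2026-04-27, 2026-05-19, 2026-06-14

Gaps: 2, 6, 10, 14 days — each gap is 4 larger than the previous one.
Next gap: 18 days. 2026-04-09 + 18 days = 2026-04-27.
Next gap: 22 days. 2026-04-27 + 22 days = 2026-05-19.
Next gap: 26 days. 2026-05-19 + 26 days = 2026-06-14.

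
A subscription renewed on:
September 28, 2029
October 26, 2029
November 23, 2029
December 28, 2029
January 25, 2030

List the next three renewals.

February 22, 2030; March 22, 2030; April 26, 2030

Gaps: 28, 28, 35, 28 days — a mix of 28 and 35. Every date is a Friday.
Each is the 4th Friday of its month.
February 2030 — 4th Friday is February 22, 2030.
4th Friday of March 2030: March 22, 2030.
April 2030 — 4th Friday is April 26, 2030.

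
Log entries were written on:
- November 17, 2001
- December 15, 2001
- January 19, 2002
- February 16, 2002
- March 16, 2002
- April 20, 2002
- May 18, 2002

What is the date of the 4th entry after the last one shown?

Gaps: 28, 35, 28, 28, 35, 28 days — a mix of 28 and 35. Every date is a Saturday.
Each is the 3rd Saturday of its month.
3rd Saturday of June 2002: June 15, 2002.
3rd Saturday of July 2002: July 20, 2002.
3rd Saturday of August 2002: August 17, 2002.
3rd Saturday of September 2002: September 21, 2002.

September 21, 2002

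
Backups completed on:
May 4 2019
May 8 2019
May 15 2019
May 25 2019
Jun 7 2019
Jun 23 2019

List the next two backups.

Jul 12 2019, Aug 3 2019

Intervals are 4, 7, 10, 13, 16 days — an arithmetic progression with common difference 3.
Next gap: 19 days. Jun 23 2019 + 19 days = Jul 12 2019.
Next gap: 22 days. Jul 12 2019 + 22 days = Aug 3 2019.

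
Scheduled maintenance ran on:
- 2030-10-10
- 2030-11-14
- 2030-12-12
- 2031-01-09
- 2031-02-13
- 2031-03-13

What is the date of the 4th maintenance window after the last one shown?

These are Thursdays at 28- or 35-day spacing (35, 28, 28, 35, 28).
The pattern: 2nd Thursday of the month.
April 2031 — 2nd Thursday is 2031-04-10.
2nd Thursday of May 2031: 2031-05-08.
June 2031 — 2nd Thursday is 2031-06-12.
July 2031 — 2nd Thursday is 2031-07-10.

2031-07-10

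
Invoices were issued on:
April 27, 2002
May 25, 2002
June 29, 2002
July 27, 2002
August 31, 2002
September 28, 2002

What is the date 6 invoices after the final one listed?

March 29, 2003

All Saturdays; the gaps (28, 35, 28, 35, 28) vary with month length.
This is the last Saturday of each month.
Last Saturday of October 2002: October 26, 2002.
November 2002 ends with Saturday November 30, 2002.
December 2002 ends with Saturday December 28, 2002.
Last Saturday of January 2003: January 25, 2003.
February 2003 ends with Saturday February 22, 2003.
Last Saturday of March 2003: March 29, 2003.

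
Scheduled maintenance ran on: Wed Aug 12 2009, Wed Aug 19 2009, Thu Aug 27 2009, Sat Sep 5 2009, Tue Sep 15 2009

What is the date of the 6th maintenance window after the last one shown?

Sat Dec 5 2009

The spacing grows by 1 each time: 7, 8, 9, 10 days.
Next gap: 11 days. Tue Sep 15 2009 + 11 days = Sat Sep 26 2009.
Next gap: 12 days. Sat Sep 26 2009 + 12 days = Thu Oct 8 2009.
Next gap: 13 days. Thu Oct 8 2009 + 13 days = Wed Oct 21 2009.
Next gap: 14 days. Wed Oct 21 2009 + 14 days = Wed Nov 4 2009.
Next gap: 15 days. Wed Nov 4 2009 + 15 days = Thu Nov 19 2009.
Next gap: 16 days. Thu Nov 19 2009 + 16 days = Sat Dec 5 2009.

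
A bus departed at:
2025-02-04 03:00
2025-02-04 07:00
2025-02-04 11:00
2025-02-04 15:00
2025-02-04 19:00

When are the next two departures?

Spacing: 4, 4, 4, 4 h — constant 4 h.
2025-02-04 19:00 + 4 h = 2025-02-04 23:00.
2025-02-04 23:00 + 4 h = 2025-02-05 03:00.

2025-02-04 23:00, 2025-02-05 03:00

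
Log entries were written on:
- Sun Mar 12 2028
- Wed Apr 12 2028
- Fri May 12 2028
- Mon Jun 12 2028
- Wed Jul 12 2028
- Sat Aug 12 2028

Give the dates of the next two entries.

Each date is the 12th; the gaps (31, 30, 31, 30, 31) track the month lengths.
The rule is the 12th of each month.
September 2028: Tue Sep 12 2028.
Next: October 2028 → Thu Oct 12 2028.

Tue Sep 12 2028, Thu Oct 12 2028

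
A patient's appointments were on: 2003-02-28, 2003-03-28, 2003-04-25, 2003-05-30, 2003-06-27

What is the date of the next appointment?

2003-07-25

Every date is a Friday; gaps 28, 28, 35, 28 days.
Each is the last Friday of its month (at least one falls on the 29th or later, ruling out '4th Friday').
July 2003 ends with Friday 2003-07-25.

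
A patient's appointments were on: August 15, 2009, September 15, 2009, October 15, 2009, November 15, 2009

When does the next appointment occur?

December 15, 2009

Each date is the 15th; the gaps (31, 30, 31) track the month lengths.
The rule is the 15th of each month.
December 2009: December 15, 2009.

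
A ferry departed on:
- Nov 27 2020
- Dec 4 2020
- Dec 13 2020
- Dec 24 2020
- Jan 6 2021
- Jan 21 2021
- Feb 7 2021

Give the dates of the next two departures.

Feb 26 2021, Mar 19 2021

Intervals are 7, 9, 11, 13, 15, 17 days — an arithmetic progression with common difference 2.
Next gap: 19 days. Feb 7 2021 + 19 days = Feb 26 2021.
Next gap: 21 days. Feb 26 2021 + 21 days = Mar 19 2021.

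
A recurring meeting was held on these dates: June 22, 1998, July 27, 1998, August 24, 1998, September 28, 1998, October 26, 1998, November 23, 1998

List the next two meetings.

December 28, 1998; January 25, 1999

All dates are Mondays, 35, 28, 35, 28, 28 days apart.
Specifically, the 4th Monday of each month.
December 1998 — 4th Monday is December 28, 1998.
4th Monday of January 1999: January 25, 1999.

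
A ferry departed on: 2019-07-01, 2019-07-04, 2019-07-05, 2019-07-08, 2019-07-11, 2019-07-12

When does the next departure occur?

2019-07-15

Every event lands on a Monday or Thursday or Friday (gaps cycle 3, 1, 3, 3, 1).
So the schedule is: every Monday, Thursday and Friday.
Next Monday: 2019-07-15.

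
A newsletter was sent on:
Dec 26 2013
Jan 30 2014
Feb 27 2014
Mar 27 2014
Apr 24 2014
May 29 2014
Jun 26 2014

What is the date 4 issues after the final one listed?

These are Thursdays with 35, 28, 28, 28, 35, 28-day gaps.
Each is the final Thursday of its month — Jan 30 2014 is past the 28th, so '4th Thursday' doesn't fit.
Last Thursday of July 2014: Jul 31 2014.
August 2014 ends with Thursday Aug 28 2014.
September 2014 ends with Thursday Sep 25 2014.
Last Thursday of October 2014: Oct 30 2014.

Oct 30 2014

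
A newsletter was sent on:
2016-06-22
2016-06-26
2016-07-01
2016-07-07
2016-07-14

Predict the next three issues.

Intervals are 4, 5, 6, 7 days — an arithmetic progression with common difference 1.
Next gap: 8 days. 2016-07-14 + 8 days = 2016-07-22.
Next gap: 9 days. 2016-07-22 + 9 days = 2016-07-31.
Next gap: 10 days. 2016-07-31 + 10 days = 2016-08-10.

2016-07-22, 2016-07-31, 2016-08-10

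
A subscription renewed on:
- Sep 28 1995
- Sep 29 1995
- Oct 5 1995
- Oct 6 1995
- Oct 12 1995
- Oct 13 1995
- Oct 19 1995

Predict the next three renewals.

Oct 20 1995, Oct 26 1995, Oct 27 1995

The gap pattern 1, 6, 1, 6, 1, 6 repeats every 2 events.
These are the Thursdays and Fridays of each week.
The following Friday is Oct 20 1995.
Next Thursday: Oct 26 1995.
Next Friday: Oct 27 1995.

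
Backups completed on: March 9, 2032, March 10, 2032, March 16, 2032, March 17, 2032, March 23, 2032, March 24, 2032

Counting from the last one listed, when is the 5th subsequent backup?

April 13, 2032

The gap pattern 1, 6, 1, 6, 1 repeats every 2 events.
These are the Tuesdays and Wednesdays of each week.
The following Tuesday is March 30, 2032.
Next Wednesday: March 31, 2032.
Next Tuesday: April 6, 2032.
Next Wednesday: April 7, 2032.
Next Tuesday: April 13, 2032.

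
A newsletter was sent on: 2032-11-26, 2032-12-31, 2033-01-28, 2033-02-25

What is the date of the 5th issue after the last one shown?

These are Fridays with 35, 28, 28-day gaps.
Each is the final Friday of its month — 2032-12-31 is past the 28th, so '4th Friday' doesn't fit.
March 2033 ends with Friday 2033-03-25.
April 2033 ends with Friday 2033-04-29.
May 2033 ends with Friday 2033-05-27.
June 2033 ends with Friday 2033-06-24.
Last Friday of July 2033: 2033-07-29.

2033-07-29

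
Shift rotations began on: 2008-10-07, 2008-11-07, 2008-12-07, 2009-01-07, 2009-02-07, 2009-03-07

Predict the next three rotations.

2009-04-07, 2009-05-07, 2009-06-07

The day-of-month is always 7 (31, 30, 31, 31, 28 days between events).
So this recurs on the 7th of each month.
Next: April 2009 → 2009-04-07.
May 2009: 2009-05-07.
June 2009: 2009-06-07.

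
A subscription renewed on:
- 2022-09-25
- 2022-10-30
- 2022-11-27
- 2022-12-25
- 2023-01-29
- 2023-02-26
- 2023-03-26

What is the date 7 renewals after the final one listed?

2023-10-29

Every date is a Sunday; gaps 35, 28, 28, 35, 28, 28 days.
Each is the last Sunday of its month (at least one falls on the 29th or later, ruling out '4th Sunday').
Last Sunday of April 2023: 2023-04-30.
Last Sunday of May 2023: 2023-05-28.
June 2023 ends with Sunday 2023-06-25.
Last Sunday of July 2023: 2023-07-30.
August 2023 ends with Sunday 2023-08-27.
September 2023 ends with Sunday 2023-09-24.
Last Sunday of October 2023: 2023-10-29.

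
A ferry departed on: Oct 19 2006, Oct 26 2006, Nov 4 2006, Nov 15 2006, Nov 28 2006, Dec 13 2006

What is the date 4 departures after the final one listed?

Gaps: 7, 9, 11, 13, 15 days — each gap is 2 larger than the previous one.
Next gap: 17 days. Dec 13 2006 + 17 days = Dec 30 2006.
Next gap: 19 days. Dec 30 2006 + 19 days = Jan 18 2007.
Next gap: 21 days. Jan 18 2007 + 21 days = Feb 8 2007.
Next gap: 23 days. Feb 8 2007 + 23 days = Mar 3 2007.

Mar 3 2007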